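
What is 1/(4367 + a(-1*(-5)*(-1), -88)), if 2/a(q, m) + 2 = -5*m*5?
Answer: 1099/4799334 ≈ 0.00022899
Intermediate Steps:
a(q, m) = 2/(-2 - 25*m) (a(q, m) = 2/(-2 - 5*m*5) = 2/(-2 - 25*m))
1/(4367 + a(-1*(-5)*(-1), -88)) = 1/(4367 - 2/(2 + 25*(-88))) = 1/(4367 - 2/(2 - 2200)) = 1/(4367 - 2/(-2198)) = 1/(4367 - 2*(-1/2198)) = 1/(4367 + 1/1099) = 1/(4799334/1099) = 1099/4799334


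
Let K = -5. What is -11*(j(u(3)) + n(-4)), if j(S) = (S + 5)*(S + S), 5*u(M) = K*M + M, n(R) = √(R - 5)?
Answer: 3432/25 - 33*I ≈ 137.28 - 33.0*I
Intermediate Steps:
n(R) = √(-5 + R)
u(M) = -4*M/5 (u(M) = (-5*M + M)/5 = (-4*M)/5 = -4*M/5)
j(S) = 2*S*(5 + S) (j(S) = (5 + S)*(2*S) = 2*S*(5 + S))
-11*(j(u(3)) + n(-4)) = -11*(2*(-⅘*3)*(5 - ⅘*3) + √(-5 - 4)) = -11*(2*(-12/5)*(5 - 12/5) + √(-9)) = -11*(2*(-12/5)*(13/5) + 3*I) = -11*(-312/25 + 3*I) = 3432/25 - 33*I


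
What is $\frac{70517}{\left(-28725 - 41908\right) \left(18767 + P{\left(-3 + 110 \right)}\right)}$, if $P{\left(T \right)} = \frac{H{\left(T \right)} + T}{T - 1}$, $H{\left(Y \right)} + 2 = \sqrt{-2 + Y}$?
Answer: $- \frac{1062173101601}{19967647454427668} + \frac{3737401 \sqrt{105}}{139773532180993676} \approx -5.3194 \cdot 10^{-5}$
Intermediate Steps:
$H{\left(Y \right)} = -2 + \sqrt{-2 + Y}$
$P{\left(T \right)} = \frac{-2 + T + \sqrt{-2 + T}}{-1 + T}$ ($P{\left(T \right)} = \frac{\left(-2 + \sqrt{-2 + T}\right) + T}{T - 1} = \frac{-2 + T + \sqrt{-2 + T}}{-1 + T}$)
$\frac{70517}{\left(-28725 - 41908\right) \left(18767 + P{\left(-3 + 110 \right)}\right)} = \frac{70517}{\left(-28725 - 41908\right) \left(18767 + \frac{-2 + \left(-3 + 110\right) + \sqrt{-2 + \left(-3 + 110\right)}}{-1 + \left(-3 + 110\right)}\right)} = \frac{70517}{\left(-70633\right) \left(18767 + \frac{-2 + 107 + \sqrt{-2 + 107}}{-1 + 107}\right)} = \frac{70517}{\left(-70633\right) \left(18767 + \frac{-2 + 107 + \sqrt{105}}{106}\right)} = \frac{70517}{\left(-70633\right) \left(18767 + \frac{105 + \sqrt{105}}{106}\right)} = \frac{70517}{\left(-70633\right) \left(18767 + \left(\frac{105}{106} + \frac{\sqrt{105}}{106}\right)\right)} = \frac{70517}{\left(-70633\right) \left(\frac{1989407}{106} + \frac{\sqrt{105}}{106}\right)} = \frac{70517}{- \frac{140517784631}{106} - \frac{70633 \sqrt{105}}{106}}$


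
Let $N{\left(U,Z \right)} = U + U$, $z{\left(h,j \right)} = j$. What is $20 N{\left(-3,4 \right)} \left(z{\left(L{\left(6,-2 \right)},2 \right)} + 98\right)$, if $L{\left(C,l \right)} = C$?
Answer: $-12000$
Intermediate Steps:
$N{\left(U,Z \right)} = 2 U$
$20 N{\left(-3,4 \right)} \left(z{\left(L{\left(6,-2 \right)},2 \right)} + 98\right) = 20 \cdot 2 \left(-3\right) \left(2 + 98\right) = 20 \left(-6\right) 100 = \left(-120\right) 100 = -12000$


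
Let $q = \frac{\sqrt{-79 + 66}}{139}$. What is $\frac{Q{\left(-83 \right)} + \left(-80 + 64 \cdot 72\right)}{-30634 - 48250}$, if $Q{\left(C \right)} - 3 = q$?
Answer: $- \frac{4531}{78884} - \frac{i \sqrt{13}}{10964876} \approx -0.057439 - 3.2883 \cdot 10^{-7} i$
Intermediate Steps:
$q = \frac{i \sqrt{13}}{139}$ ($q = \sqrt{-13} \cdot \frac{1}{139} = i \sqrt{13} \cdot \frac{1}{139} = \frac{i \sqrt{13}}{139} \approx 0.025939 i$)
$Q{\left(C \right)} = 3 + \frac{i \sqrt{13}}{139}$
$\frac{Q{\left(-83 \right)} + \left(-80 + 64 \cdot 72\right)}{-30634 - 48250} = \frac{\left(3 + \frac{i \sqrt{13}}{139}\right) + \left(-80 + 64 \cdot 72\right)}{-30634 - 48250} = \frac{\left(3 + \frac{i \sqrt{13}}{139}\right) + \left(-80 + 4608\right)}{-78884} = \left(\left(3 + \frac{i \sqrt{13}}{139}\right) + 4528\right) \left(- \frac{1}{78884}\right) = \left(4531 + \frac{i \sqrt{13}}{139}\right) \left(- \frac{1}{78884}\right) = - \frac{4531}{78884} - \frac{i \sqrt{13}}{10964876}$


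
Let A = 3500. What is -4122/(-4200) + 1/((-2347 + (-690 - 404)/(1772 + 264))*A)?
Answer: 8208937937/8364275500 ≈ 0.98143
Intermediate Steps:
-4122/(-4200) + 1/((-2347 + (-690 - 404)/(1772 + 264))*A) = -4122/(-4200) + 1/(-2347 + (-690 - 404)/(1772 + 264)*3500) = -4122*(-1/4200) + (1/3500)/(-2347 - 1094/2036) = 687/700 + (1/3500)/(-2347 - 1094*1/2036) = 687/700 + (1/3500)/(-2347 - 547/1018) = 687/700 + (1/3500)/(-2389793/1018) = 687/700 - 1018/2389793*1/3500 = 687/700 - 509/4182137750 = 8208937937/8364275500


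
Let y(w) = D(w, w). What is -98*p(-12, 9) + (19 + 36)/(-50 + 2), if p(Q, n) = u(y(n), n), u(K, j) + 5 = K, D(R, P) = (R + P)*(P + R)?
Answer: -1500631/48 ≈ -31263.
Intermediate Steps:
D(R, P) = (P + R)² (D(R, P) = (P + R)*(P + R) = (P + R)²)
y(w) = 4*w² (y(w) = (w + w)² = (2*w)² = 4*w²)
u(K, j) = -5 + K
p(Q, n) = -5 + 4*n²
-98*p(-12, 9) + (19 + 36)/(-50 + 2) = -98*(-5 + 4*9²) + (19 + 36)/(-50 + 2) = -98*(-5 + 4*81) + 55/(-48) = -98*(-5 + 324) + 55*(-1/48) = -98*319 - 55/48 = -31262 - 55/48 = -1500631/48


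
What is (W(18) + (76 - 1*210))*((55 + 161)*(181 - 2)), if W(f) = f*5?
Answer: -1701216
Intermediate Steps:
W(f) = 5*f
(W(18) + (76 - 1*210))*((55 + 161)*(181 - 2)) = (5*18 + (76 - 1*210))*((55 + 161)*(181 - 2)) = (90 + (76 - 210))*(216*179) = (90 - 134)*38664 = -44*38664 = -1701216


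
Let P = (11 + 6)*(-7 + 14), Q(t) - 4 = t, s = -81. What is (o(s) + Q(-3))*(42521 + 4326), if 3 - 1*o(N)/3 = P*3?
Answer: -49704667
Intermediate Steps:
Q(t) = 4 + t
P = 119 (P = 17*7 = 119)
o(N) = -1062 (o(N) = 9 - 357*3 = 9 - 3*357 = 9 - 1071 = -1062)
(o(s) + Q(-3))*(42521 + 4326) = (-1062 + (4 - 3))*(42521 + 4326) = (-1062 + 1)*46847 = -1061*46847 = -49704667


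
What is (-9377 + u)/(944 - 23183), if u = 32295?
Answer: -3274/3177 ≈ -1.0305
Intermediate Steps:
(-9377 + u)/(944 - 23183) = (-9377 + 32295)/(944 - 23183) = 22918/(-22239) = 22918*(-1/22239) = -3274/3177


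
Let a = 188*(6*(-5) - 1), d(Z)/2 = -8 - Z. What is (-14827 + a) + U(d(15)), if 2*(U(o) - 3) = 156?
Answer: -20574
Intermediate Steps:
d(Z) = -16 - 2*Z (d(Z) = 2*(-8 - Z) = -16 - 2*Z)
U(o) = 81 (U(o) = 3 + (½)*156 = 3 + 78 = 81)
a = -5828 (a = 188*(-30 - 1) = 188*(-31) = -5828)
(-14827 + a) + U(d(15)) = (-14827 - 5828) + 81 = -20655 + 81 = -20574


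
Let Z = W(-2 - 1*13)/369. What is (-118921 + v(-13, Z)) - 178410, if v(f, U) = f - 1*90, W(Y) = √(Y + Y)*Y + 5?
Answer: -297434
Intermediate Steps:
W(Y) = 5 + √2*Y^(3/2) (W(Y) = √(2*Y)*Y + 5 = (√2*√Y)*Y + 5 = √2*Y^(3/2) + 5 = 5 + √2*Y^(3/2))
Z = 5/369 - 5*I*√30/123 (Z = (5 + √2*(-2 - 1*13)^(3/2))/369 = (5 + √2*(-2 - 13)^(3/2))*(1/369) = (5 + √2*(-15)^(3/2))*(1/369) = (5 + √2*(-15*I*√15))*(1/369) = (5 - 15*I*√30)*(1/369) = 5/369 - 5*I*√30/123 ≈ 0.01355 - 0.22265*I)
v(f, U) = -90 + f (v(f, U) = f - 90 = -90 + f)
(-118921 + v(-13, Z)) - 178410 = (-118921 + (-90 - 13)) - 178410 = (-118921 - 103) - 178410 = -119024 - 178410 = -297434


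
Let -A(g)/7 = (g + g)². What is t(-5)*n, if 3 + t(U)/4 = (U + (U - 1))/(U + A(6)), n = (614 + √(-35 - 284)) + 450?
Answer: -12887168/1013 - 12112*I*√319/1013 ≈ -12722.0 - 213.55*I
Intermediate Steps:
A(g) = -28*g² (A(g) = -7*(g + g)² = -7*4*g² = -28*g²)
n = 1064 + I*√319 (n = (614 + √(-319)) + 450 = (614 + I*√319) + 450 = 1064 + I*√319 ≈ 1064.0 + 17.861*I)
t(U) = -12 + 4*(-1 + 2*U)/(-1008 + U) (t(U) = -12 + 4*((U + (U - 1))/(U - 28*6²)) = -12 + 4*((U + (-1 + U))/(U - 28*36)) = -12 + 4*((-1 + 2*U)/(U - 1008)) = -12 + 4*((-1 + 2*U)/(-1008 + U)) = -12 + 4*(-1 + 2*U)/(-1008 + U))
t(-5)*n = (4*(3023 - 1*(-5))/(-1008 - 5))*(1064 + I*√319) = (4*(3023 + 5)/(-1013))*(1064 + I*√319) = (4*(-1/1013)*3028)*(1064 + I*√319) = -12112*(1064 + I*√319)/1013 = -12887168/1013 - 12112*I*√319/1013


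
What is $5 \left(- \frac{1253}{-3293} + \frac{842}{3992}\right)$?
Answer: $\frac{19436705}{6572828} \approx 2.9571$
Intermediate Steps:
$5 \left(- \frac{1253}{-3293} + \frac{842}{3992}\right) = 5 \left(\left(-1253\right) \left(- \frac{1}{3293}\right) + 842 \cdot \frac{1}{3992}\right) = 5 \left(\frac{1253}{3293} + \frac{421}{1996}\right) = 5 \cdot \frac{3887341}{6572828} = \frac{19436705}{6572828}$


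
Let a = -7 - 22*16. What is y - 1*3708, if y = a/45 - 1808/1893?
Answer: -105542309/28395 ≈ -3716.9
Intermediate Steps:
a = -359 (a = -7 - 352 = -359)
y = -253649/28395 (y = -359/45 - 1808/1893 = -253649/28395 ≈ -8.9329)
y - 1*3708 = -253649/28395 - 1*3708 = -253649/28395 - 3708 = -105542309/28395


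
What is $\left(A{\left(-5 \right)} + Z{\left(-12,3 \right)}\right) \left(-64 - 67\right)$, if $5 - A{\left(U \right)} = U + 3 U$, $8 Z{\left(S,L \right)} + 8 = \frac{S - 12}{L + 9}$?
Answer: $- \frac{12445}{4} \approx -3111.3$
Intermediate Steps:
$Z{\left(S,L \right)} = -1 + \frac{-12 + S}{8 \left(9 + L\right)}$ ($Z{\left(S,L \right)} = -1 + \frac{\left(S - 12\right) \frac{1}{L + 9}}{8} = -1 + \frac{\left(-12 + S\right) \frac{1}{9 + L}}{8} = -1 + \frac{\frac{1}{9 + L} \left(-12 + S\right)}{8} = -1 + \frac{-12 + S}{8 \left(9 + L\right)}$)
$A{\left(U \right)} = 5 - 4 U$ ($A{\left(U \right)} = 5 - \left(U + 3 U\right) = 5 - 4 U$)
$\left(A{\left(-5 \right)} + Z{\left(-12,3 \right)}\right) \left(-64 - 67\right) = \left(\left(5 - -20\right) + \frac{-84 - 12 - 24}{8 \left(9 + 3\right)}\right) \left(-64 - 67\right) = \left(\left(5 + 20\right) + \frac{-84 - 12 - 24}{8 \cdot 12}\right) \left(-131\right) = \left(25 + \frac{1}{8} \cdot \frac{1}{12} \left(-120\right)\right) \left(-131\right) = \left(25 - \frac{5}{4}\right) \left(-131\right) = \frac{95}{4} \left(-131\right) = - \frac{12445}{4}$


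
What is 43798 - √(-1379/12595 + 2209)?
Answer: 43798 - 4*√21900324545/12595 ≈ 43751.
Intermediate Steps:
43798 - √(-1379/12595 + 2209) = 43798 - √(27820976/12595) = 43798 - 4*√21900324545/12595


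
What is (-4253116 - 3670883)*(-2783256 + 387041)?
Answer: 18987605263785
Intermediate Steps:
(-4253116 - 3670883)*(-2783256 + 387041) = -7923999*(-2396215) = 18987605263785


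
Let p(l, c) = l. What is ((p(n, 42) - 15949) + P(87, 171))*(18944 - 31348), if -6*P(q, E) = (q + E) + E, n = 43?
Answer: 198184910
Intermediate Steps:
P(q, E) = -E/3 - q/6 (P(q, E) = -((q + E) + E)/6 = -((E + q) + E)/6 = -(q + 2*E)/6 = -E/3 - q/6)
((p(n, 42) - 15949) + P(87, 171))*(18944 - 31348) = ((43 - 15949) + (-⅓*171 - ⅙*87))*(18944 - 31348) = (-15906 + (-57 - 29/2))*(-12404) = (-15906 - 143/2)*(-12404) = -31955/2*(-12404) = 198184910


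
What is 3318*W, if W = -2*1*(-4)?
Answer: 26544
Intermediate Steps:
W = 8 (W = -2*(-4) = 8)
3318*W = 3318*8 = 26544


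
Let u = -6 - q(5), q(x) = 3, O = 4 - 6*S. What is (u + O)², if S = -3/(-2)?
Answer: 196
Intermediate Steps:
S = 3/2 (S = -3*(-½) = 3/2 ≈ 1.5000)
O = -5 (O = 4 - 6*3/2 = 4 - 9 = -5)
u = -9 (u = -6 - 1*3 = -6 - 3 = -9)
(u + O)² = (-9 - 5)² = (-14)² = 196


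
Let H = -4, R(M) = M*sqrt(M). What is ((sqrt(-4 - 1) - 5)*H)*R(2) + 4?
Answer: 4 + 40*sqrt(2) - 8*I*sqrt(10) ≈ 60.569 - 25.298*I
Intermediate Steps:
R(M) = M**(3/2)
((sqrt(-4 - 1) - 5)*H)*R(2) + 4 = ((sqrt(-4 - 1) - 5)*(-4))*2**(3/2) + 4 = ((sqrt(-5) - 5)*(-4))*(2*sqrt(2)) + 4 = ((I*sqrt(5) - 5)*(-4))*(2*sqrt(2)) + 4 = ((-5 + I*sqrt(5))*(-4))*(2*sqrt(2)) + 4 = (20 - 4*I*sqrt(5))*(2*sqrt(2)) + 4 = 2*sqrt(2)*(20 - 4*I*sqrt(5)) + 4 = 4 + 2*sqrt(2)*(20 - 4*I*sqrt(5))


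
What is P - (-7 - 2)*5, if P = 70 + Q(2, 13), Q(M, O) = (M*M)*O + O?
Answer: 180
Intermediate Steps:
Q(M, O) = O + O*M² (Q(M, O) = M²*O + O = O*M² + O = O + O*M²)
P = 135 (P = 70 + 13*(1 + 2²) = 70 + 13*(1 + 4) = 70 + 13*5 = 70 + 65 = 135)
P - (-7 - 2)*5 = 135 - (-7 - 2)*5 = 135 - (-9)*5 = 135 - 1*(-45) = 135 + 45 = 180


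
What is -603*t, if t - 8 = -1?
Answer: -4221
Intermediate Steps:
t = 7 (t = 8 - 1 = 7)
-603*t = -603*7 = -4221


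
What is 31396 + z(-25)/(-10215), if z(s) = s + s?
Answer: 64142038/2043 ≈ 31396.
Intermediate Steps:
z(s) = 2*s
31396 + z(-25)/(-10215) = 31396 + (2*(-25))/(-10215) = 31396 - 50*(-1/10215) = 31396 + 10/2043 = 64142038/2043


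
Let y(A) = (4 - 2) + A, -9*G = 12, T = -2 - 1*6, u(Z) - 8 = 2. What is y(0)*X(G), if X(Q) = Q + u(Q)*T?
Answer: -488/3 ≈ -162.67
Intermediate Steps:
u(Z) = 10 (u(Z) = 8 + 2 = 10)
T = -8 (T = -2 - 6 = -8)
G = -4/3 (G = -1/9*12 = -4/3 ≈ -1.3333)
y(A) = 2 + A
X(Q) = -80 + Q (X(Q) = Q + 10*(-8) = Q - 80 = -80 + Q)
y(0)*X(G) = (2 + 0)*(-80 - 4/3) = 2*(-244/3) = -488/3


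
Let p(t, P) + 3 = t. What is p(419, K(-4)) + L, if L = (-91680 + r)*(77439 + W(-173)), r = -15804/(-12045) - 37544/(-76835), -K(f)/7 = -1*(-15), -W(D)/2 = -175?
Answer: -40000571234755108/5608955 ≈ -7.1316e+9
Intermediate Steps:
W(D) = 350 (W(D) = -2*(-175) = 350)
K(f) = -105 (K(f) = -(-7)*(-15) = -7*15 = -105)
r = 10100108/5608955 (r = -15804*(-1/12045) - 37544*(-1/76835) = 5268/4015 + 37544/76835 = 10100108/5608955 ≈ 1.8007)
p(t, P) = -3 + t
L = -40000573568080388/5608955 (L = (-91680 + 10100108/5608955)*(77439 + 350) = -514218894292/5608955*77789 = -40000573568080388/5608955 ≈ -7.1316e+9)
p(419, K(-4)) + L = (-3 + 419) - 40000573568080388/5608955 = 416 - 40000573568080388/5608955 = -40000571234755108/5608955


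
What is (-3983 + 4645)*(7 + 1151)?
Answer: 766596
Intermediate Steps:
(-3983 + 4645)*(7 + 1151) = 662*1158 = 766596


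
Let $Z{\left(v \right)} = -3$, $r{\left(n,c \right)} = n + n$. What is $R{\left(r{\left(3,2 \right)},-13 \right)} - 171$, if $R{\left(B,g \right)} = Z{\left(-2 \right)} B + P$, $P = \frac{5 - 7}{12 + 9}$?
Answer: $- \frac{3971}{21} \approx -189.1$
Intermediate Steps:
$P = - \frac{2}{21} \approx -0.095238$
$r{\left(n,c \right)} = 2 n$
$R{\left(B,g \right)} = - \frac{2}{21} - 3 B$ ($R{\left(B,g \right)} = - 3 B - \frac{2}{21} = - \frac{2}{21} - 3 B$)
$R{\left(r{\left(3,2 \right)},-13 \right)} - 171 = \left(- \frac{2}{21} - 3 \cdot 2 \cdot 3\right) - 171 = \left(- \frac{2}{21} - 18\right) - 171 = - \frac{380}{21} - 171 = - \frac{3971}{21}$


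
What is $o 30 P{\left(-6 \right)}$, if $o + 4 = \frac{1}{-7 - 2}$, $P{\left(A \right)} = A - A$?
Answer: $0$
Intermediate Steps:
$P{\left(A \right)} = 0$
$o = - \frac{37}{9}$ ($o = -4 + \frac{1}{-7 - 2} = -4 + \frac{1}{-9} = -4 - \frac{1}{9} = - \frac{37}{9} \approx -4.1111$)
$o 30 P{\left(-6 \right)} = \left(- \frac{37}{9}\right) 30 \cdot 0 = \left(- \frac{370}{3}\right) 0 = 0$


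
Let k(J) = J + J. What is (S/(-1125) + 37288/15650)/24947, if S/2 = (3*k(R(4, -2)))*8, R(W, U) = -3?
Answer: 103236/976051375 ≈ 0.00010577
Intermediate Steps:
k(J) = 2*J
S = -288 (S = 2*((3*(2*(-3)))*8) = 2*((3*(-6))*8) = 2*(-18*8) = 2*(-144) = -288)
(S/(-1125) + 37288/15650)/24947 = (-288/(-1125) + 37288/15650)/24947 = (-288*(-1/1125) + 37288*(1/15650))*(1/24947) = (32/125 + 18644/7825)*(1/24947) = (103236/39125)*(1/24947) = 103236/976051375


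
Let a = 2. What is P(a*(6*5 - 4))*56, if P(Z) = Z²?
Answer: 151424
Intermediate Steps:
P(a*(6*5 - 4))*56 = (2*(6*5 - 4))²*56 = (2*(30 - 4))²*56 = (2*26)²*56 = 52²*56 = 2704*56 = 151424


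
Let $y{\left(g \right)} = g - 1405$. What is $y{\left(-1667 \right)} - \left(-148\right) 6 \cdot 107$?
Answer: $91944$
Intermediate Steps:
$y{\left(g \right)} = -1405 + g$
$y{\left(-1667 \right)} - \left(-148\right) 6 \cdot 107 = \left(-1405 - 1667\right) - \left(-148\right) 6 \cdot 107 = -3072 - \left(-888\right) 107 = -3072 - -95016 = -3072 + 95016 = 91944$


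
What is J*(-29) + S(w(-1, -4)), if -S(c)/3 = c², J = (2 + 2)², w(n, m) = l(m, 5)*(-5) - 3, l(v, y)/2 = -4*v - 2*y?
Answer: -12371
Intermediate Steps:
l(v, y) = -8*v - 4*y (l(v, y) = 2*(-4*v - 2*y) = -8*v - 4*y)
w(n, m) = 97 + 40*m (w(n, m) = (-8*m - 4*5)*(-5) - 3 = (-8*m - 20)*(-5) - 3 = (-20 - 8*m)*(-5) - 3 = (100 + 40*m) - 3 = 97 + 40*m)
J = 16 (J = 4² = 16)
S(c) = -3*c²
J*(-29) + S(w(-1, -4)) = 16*(-29) - 3*(97 + 40*(-4))² = -464 - 3*(97 - 160)² = -464 - 3*(-63)² = -464 - 3*3969 = -464 - 11907 = -12371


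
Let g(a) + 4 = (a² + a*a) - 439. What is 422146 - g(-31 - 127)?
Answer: 372661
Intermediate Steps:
g(a) = -443 + 2*a² (g(a) = -4 + ((a² + a*a) - 439) = -4 + ((a² + a²) - 439) = -4 + (2*a² - 439) = -4 + (-439 + 2*a²) = -443 + 2*a²)
422146 - g(-31 - 127) = 422146 - (-443 + 2*(-31 - 127)²) = 422146 - (-443 + 2*(-158)²) = 422146 - (-443 + 2*24964) = 422146 - (-443 + 49928) = 422146 - 1*49485 = 422146 - 49485 = 372661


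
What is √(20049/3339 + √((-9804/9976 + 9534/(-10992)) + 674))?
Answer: √(1312180493174796 + 8226664929*√474299941078)/14782866 ≈ 5.6507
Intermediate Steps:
√(20049/3339 + √((-9804/9976 + 9534/(-10992)) + 674)) = √(20049*(1/3339) + √((-9804*1/9976 + 9534*(-1/10992)) + 674)) = √(6683/1113 + √((-57/58 - 1589/1832) + 674)) = √(6683/1113 + √(-98293/53128 + 674)) = √(6683/1113 + √(35709979/53128)) = √(6683/1113 + √474299941078/26564)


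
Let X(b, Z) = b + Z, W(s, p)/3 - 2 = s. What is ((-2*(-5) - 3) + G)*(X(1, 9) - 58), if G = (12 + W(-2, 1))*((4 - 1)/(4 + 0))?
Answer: -768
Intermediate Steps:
W(s, p) = 6 + 3*s
G = 9 (G = (12 + (6 + 3*(-2)))*((4 - 1)/(4 + 0)) = (12 + (6 - 6))*(3/4) = (12 + 0)*(3*(1/4)) = 12*(3/4) = 9)
X(b, Z) = Z + b
((-2*(-5) - 3) + G)*(X(1, 9) - 58) = ((-2*(-5) - 3) + 9)*((9 + 1) - 58) = ((10 - 3) + 9)*(10 - 58) = (7 + 9)*(-48) = 16*(-48) = -768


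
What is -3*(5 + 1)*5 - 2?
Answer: -92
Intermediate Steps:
-3*(5 + 1)*5 - 2 = -18*5 - 2 = -3*30 - 2 = -90 - 2 = -92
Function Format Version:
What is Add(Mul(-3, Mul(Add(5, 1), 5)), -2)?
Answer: -92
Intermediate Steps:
Add(Mul(-3, Mul(Add(5, 1), 5)), -2) = Add(Mul(-3, Mul(6, 5)), -2) = Add(Mul(-3, 30), -2) = Add(-90, -2) = -92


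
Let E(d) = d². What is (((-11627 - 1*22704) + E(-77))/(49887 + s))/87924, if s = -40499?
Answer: -14201/412715256 ≈ -3.4409e-5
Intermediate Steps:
(((-11627 - 1*22704) + E(-77))/(49887 + s))/87924 = (((-11627 - 1*22704) + (-77)²)/(49887 - 40499))/87924 = (((-11627 - 22704) + 5929)/9388)*(1/87924) = ((-34331 + 5929)*(1/9388))*(1/87924) = -28402*1/9388*(1/87924) = -14201/4694*1/87924 = -14201/412715256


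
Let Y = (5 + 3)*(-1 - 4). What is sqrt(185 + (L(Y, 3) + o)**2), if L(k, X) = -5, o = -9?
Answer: sqrt(381) ≈ 19.519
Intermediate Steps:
Y = -40 (Y = 8*(-5) = -40)
sqrt(185 + (L(Y, 3) + o)**2) = sqrt(185 + (-5 - 9)**2) = sqrt(185 + (-14)**2) = sqrt(185 + 196) = sqrt(381)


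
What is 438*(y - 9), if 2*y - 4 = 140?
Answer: 27594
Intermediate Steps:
y = 72 (y = 2 + (1/2)*140 = 2 + 70 = 72)
438*(y - 9) = 438*(72 - 9) = 438*63 = 27594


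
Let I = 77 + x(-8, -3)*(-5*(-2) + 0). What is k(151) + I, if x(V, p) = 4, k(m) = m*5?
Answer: 872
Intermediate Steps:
k(m) = 5*m
I = 117 (I = 77 + 4*(-5*(-2) + 0) = 77 + 4*(10 + 0) = 77 + 4*10 = 77 + 40 = 117)
k(151) + I = 5*151 + 117 = 755 + 117 = 872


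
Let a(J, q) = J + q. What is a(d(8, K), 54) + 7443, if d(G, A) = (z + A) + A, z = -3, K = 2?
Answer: 7498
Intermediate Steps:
d(G, A) = -3 + 2*A (d(G, A) = (-3 + A) + A = -3 + 2*A)
a(d(8, K), 54) + 7443 = ((-3 + 2*2) + 54) + 7443 = ((-3 + 4) + 54) + 7443 = (1 + 54) + 7443 = 55 + 7443 = 7498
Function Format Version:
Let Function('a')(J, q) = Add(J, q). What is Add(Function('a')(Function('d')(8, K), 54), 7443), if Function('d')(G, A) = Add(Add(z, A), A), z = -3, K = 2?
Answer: 7498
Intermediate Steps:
Function('d')(G, A) = Add(-3, Mul(2, A)) (Function('d')(G, A) = Add(Add(-3, A), A) = Add(-3, Mul(2, A)))
Add(Function('a')(Function('d')(8, K), 54), 7443) = Add(Add(Add(-3, Mul(2, 2)), 54), 7443) = Add(Add(Add(-3, 4), 54), 7443) = Add(Add(1, 54), 7443) = Add(55, 7443) = 7498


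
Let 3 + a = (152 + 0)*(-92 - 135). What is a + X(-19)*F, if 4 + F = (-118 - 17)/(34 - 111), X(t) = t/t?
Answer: -2657212/77 ≈ -34509.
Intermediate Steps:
a = -34507 (a = -3 + (152 + 0)*(-92 - 135) = -3 + 152*(-227) = -3 - 34504 = -34507)
X(t) = 1
F = -173/77 (F = -4 + (-118 - 17)/(34 - 111) = -4 - 135/(-77) = -4 - 135*(-1/77) = -4 + 135/77 = -173/77 ≈ -2.2468)
a + X(-19)*F = -34507 + 1*(-173/77) = -34507 - 173/77 = -2657212/77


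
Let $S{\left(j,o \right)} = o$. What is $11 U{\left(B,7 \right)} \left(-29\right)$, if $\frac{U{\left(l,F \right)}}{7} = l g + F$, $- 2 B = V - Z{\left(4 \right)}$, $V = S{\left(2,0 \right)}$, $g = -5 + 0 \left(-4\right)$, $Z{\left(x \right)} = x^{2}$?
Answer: $73689$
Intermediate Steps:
$g = -5$ ($g = -5 + 0 = -5$)
$V = 0$
$B = 8$ ($B = - \frac{0 - 4^{2}}{2} = - \frac{0 - 16}{2} = \left(- \frac{1}{2}\right) \left(-16\right) = 8$)
$U{\left(l,F \right)} = - 35 l + 7 F$ ($U{\left(l,F \right)} = 7 \left(l \left(-5\right) + F\right) = 7 \left(- 5 l + F\right) = 7 \left(F - 5 l\right) = - 35 l + 7 F$)
$11 U{\left(B,7 \right)} \left(-29\right) = 11 \left(\left(-35\right) 8 + 7 \cdot 7\right) \left(-29\right) = 11 \left(-280 + 49\right) \left(-29\right) = 11 \left(-231\right) \left(-29\right) = \left(-2541\right) \left(-29\right) = 73689$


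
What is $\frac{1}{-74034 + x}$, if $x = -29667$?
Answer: $- \frac{1}{103701} \approx -9.6431 \cdot 10^{-6}$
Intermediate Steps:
$\frac{1}{-74034 + x} = \frac{1}{-74034 - 29667} = \frac{1}{-103701} = - \frac{1}{103701}$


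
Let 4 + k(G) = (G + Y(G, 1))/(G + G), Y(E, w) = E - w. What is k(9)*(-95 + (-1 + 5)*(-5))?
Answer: 6325/18 ≈ 351.39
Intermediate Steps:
k(G) = -4 + (-1 + 2*G)/(2*G) (k(G) = -4 + (G + (G - 1*1))/(G + G) = -4 + (G + (G - 1))/((2*G)) = -4 + (G + (-1 + G))*(1/(2*G)) = -4 + (-1 + 2*G)*(1/(2*G)) = -4 + (-1 + 2*G)/(2*G))
k(9)*(-95 + (-1 + 5)*(-5)) = (-3 - 1/2/9)*(-95 + (-1 + 5)*(-5)) = (-3 - 1/2*1/9)*(-95 + 4*(-5)) = (-3 - 1/18)*(-95 - 20) = -55/18*(-115) = 6325/18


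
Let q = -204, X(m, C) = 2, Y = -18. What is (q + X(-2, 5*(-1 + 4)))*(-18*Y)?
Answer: -65448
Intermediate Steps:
(q + X(-2, 5*(-1 + 4)))*(-18*Y) = (-204 + 2)*(-18*(-18)) = -202*324 = -65448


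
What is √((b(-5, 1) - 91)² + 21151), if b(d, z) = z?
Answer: √29251 ≈ 171.03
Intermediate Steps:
√((b(-5, 1) - 91)² + 21151) = √((1 - 91)² + 21151) = √((-90)² + 21151) = √(8100 + 21151) = √29251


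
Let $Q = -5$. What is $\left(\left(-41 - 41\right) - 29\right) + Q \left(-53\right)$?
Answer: $154$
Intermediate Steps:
$\left(\left(-41 - 41\right) - 29\right) + Q \left(-53\right) = \left(\left(-41 - 41\right) - 29\right) - -265 = \left(-82 - 29\right) + 265 = -111 + 265 = 154$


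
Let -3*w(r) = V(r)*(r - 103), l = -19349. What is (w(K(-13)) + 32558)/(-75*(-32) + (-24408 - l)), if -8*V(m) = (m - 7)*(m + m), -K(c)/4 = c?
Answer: -22613/2659 ≈ -8.5043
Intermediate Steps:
K(c) = -4*c
V(m) = -m*(-7 + m)/4 (V(m) = -(m - 7)*(m + m)/8 = -(-7 + m)*2*m/8 = -m*(-7 + m)/4)
w(r) = -r*(-103 + r)*(7 - r)/12 (w(r) = -r*(7 - r)/4*(r - 103)/3 = -r*(7 - r)/4*(-103 + r)/3 = -r*(-103 + r)*(7 - r)/12)
(w(K(-13)) + 32558)/(-75*(-32) + (-24408 - l)) = ((-4*(-13))*(-103 - 4*(-13))*(-7 - 4*(-13))/12 + 32558)/(-75*(-32) + (-24408 - 1*(-19349))) = ((1/12)*52*(-103 + 52)*(-7 + 52) + 32558)/(2400 + (-24408 + 19349)) = ((1/12)*52*(-51)*45 + 32558)/(2400 - 5059) = (-9945 + 32558)/(-2659) = 22613*(-1/2659) = -22613/2659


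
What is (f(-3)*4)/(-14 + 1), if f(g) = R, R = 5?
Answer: -20/13 ≈ -1.5385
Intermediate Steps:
f(g) = 5
(f(-3)*4)/(-14 + 1) = (5*4)/(-14 + 1) = 20/(-13) = 20*(-1/13) = -20/13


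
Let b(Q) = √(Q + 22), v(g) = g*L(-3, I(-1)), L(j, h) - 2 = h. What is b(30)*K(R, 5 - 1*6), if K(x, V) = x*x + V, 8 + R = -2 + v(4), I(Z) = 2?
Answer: 70*√13 ≈ 252.39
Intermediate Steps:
L(j, h) = 2 + h
v(g) = 4*g (v(g) = g*(2 + 2) = g*4 = 4*g)
R = 6 (R = -8 + (-2 + 4*4) = -8 + (-2 + 16) = -8 + 14 = 6)
b(Q) = √(22 + Q)
K(x, V) = V + x² (K(x, V) = x² + V = V + x²)
b(30)*K(R, 5 - 1*6) = √(22 + 30)*((5 - 1*6) + 6²) = √52*((5 - 6) + 36) = (2*√13)*(-1 + 36) = (2*√13)*35 = 70*√13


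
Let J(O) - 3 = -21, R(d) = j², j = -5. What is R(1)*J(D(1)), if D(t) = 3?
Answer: -450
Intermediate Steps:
R(d) = 25 (R(d) = (-5)² = 25)
J(O) = -18 (J(O) = 3 - 21 = -18)
R(1)*J(D(1)) = 25*(-18) = -450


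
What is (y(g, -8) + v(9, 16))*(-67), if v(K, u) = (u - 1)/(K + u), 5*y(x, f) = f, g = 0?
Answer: 67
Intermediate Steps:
y(x, f) = f/5
v(K, u) = (-1 + u)/(K + u)
(y(g, -8) + v(9, 16))*(-67) = ((⅕)*(-8) + (-1 + 16)/(9 + 16))*(-67) = (-8/5 + 15/25)*(-67) = (-8/5 + (1/25)*15)*(-67) = (-8/5 + ⅗)*(-67) = -1*(-67) = 67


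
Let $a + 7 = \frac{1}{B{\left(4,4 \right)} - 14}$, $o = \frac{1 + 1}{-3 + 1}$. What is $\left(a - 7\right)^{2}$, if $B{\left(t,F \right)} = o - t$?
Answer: $\frac{71289}{361} \approx 197.48$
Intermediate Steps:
$o = -1$ ($o = \frac{2}{-2} = 2 \left(- \frac{1}{2}\right) = -1$)
$B{\left(t,F \right)} = -1 - t$
$a = - \frac{134}{19}$ ($a = -7 + \frac{1}{\left(-1 - 4\right) - 14} = -7 + \frac{1}{-5 - 14} = -7 + \frac{1}{-19} = -7 - \frac{1}{19} = - \frac{134}{19} \approx -7.0526$)
$\left(a - 7\right)^{2} = \left(- \frac{134}{19} - 7\right)^{2} = \left(- \frac{267}{19}\right)^{2} = \frac{71289}{361}$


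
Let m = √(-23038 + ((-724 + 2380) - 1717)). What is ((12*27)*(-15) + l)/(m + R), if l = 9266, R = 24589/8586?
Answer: 930199804524/1703448947125 - 324807658776*I*√23099/1703448947125 ≈ 0.54607 - 28.98*I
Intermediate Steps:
R = 24589/8586 (R = 24589*(1/8586) = 24589/8586 ≈ 2.8638)
m = I*√23099 (m = √(-23038 + (1656 - 1717)) = √(-23038 - 61) = √(-23099) = I*√23099 ≈ 151.98*I)
((12*27)*(-15) + l)/(m + R) = ((12*27)*(-15) + 9266)/(I*√23099 + 24589/8586) = (324*(-15) + 9266)/(24589/8586 + I*√23099) = (-4860 + 9266)/(24589/8586 + I*√23099) = 4406/(24589/8586 + I*√23099)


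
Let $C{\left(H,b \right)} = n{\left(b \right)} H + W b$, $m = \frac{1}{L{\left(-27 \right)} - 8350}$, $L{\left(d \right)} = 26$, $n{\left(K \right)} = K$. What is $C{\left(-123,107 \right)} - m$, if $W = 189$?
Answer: $\frac{58784089}{8324} \approx 7062.0$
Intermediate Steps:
$m = - \frac{1}{8324}$ ($m = \frac{1}{26 - 8350} = \frac{1}{-8324} = - \frac{1}{8324} \approx -0.00012013$)
$C{\left(H,b \right)} = 189 b + H b$ ($C{\left(H,b \right)} = b H + 189 b = H b + 189 b = 189 b + H b$)
$C{\left(-123,107 \right)} - m = 107 \left(189 - 123\right) - - \frac{1}{8324} = 107 \cdot 66 + \frac{1}{8324} = 7062 + \frac{1}{8324} = \frac{58784089}{8324}$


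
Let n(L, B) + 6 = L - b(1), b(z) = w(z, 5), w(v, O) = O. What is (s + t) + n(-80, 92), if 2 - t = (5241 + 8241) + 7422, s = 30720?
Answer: 9727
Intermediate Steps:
b(z) = 5
n(L, B) = -11 + L (n(L, B) = -6 + (L - 1*5) = -6 + (L - 5) = -6 + (-5 + L) = -11 + L)
t = -20902 (t = 2 - ((5241 + 8241) + 7422) = 2 - (13482 + 7422) = 2 - 1*20904 = 2 - 20904 = -20902)
(s + t) + n(-80, 92) = (30720 - 20902) + (-11 - 80) = 9818 - 91 = 9727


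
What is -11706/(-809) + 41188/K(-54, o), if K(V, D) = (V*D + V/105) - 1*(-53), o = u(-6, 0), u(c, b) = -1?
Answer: 1209866482/3015143 ≈ 401.26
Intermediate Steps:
o = -1
K(V, D) = 53 + V/105 + D*V (K(V, D) = (D*V + V*(1/105)) + 53 = (D*V + V/105) + 53 = (V/105 + D*V) + 53 = 53 + V/105 + D*V)
-11706/(-809) + 41188/K(-54, o) = -11706/(-809) + 41188/(53 + (1/105)*(-54) - 1*(-54)) = -11706*(-1/809) + 41188/(53 - 18/35 + 54) = 11706/809 + 41188/(3727/35) = 11706/809 + 41188*(35/3727) = 11706/809 + 1441580/3727 = 1209866482/3015143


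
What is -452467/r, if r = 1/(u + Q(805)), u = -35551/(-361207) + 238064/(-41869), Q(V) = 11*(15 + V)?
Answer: -61684078890716841877/15123375883 ≈ -4.0787e+9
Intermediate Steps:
Q(V) = 165 + 11*V
u = -84501898429/15123375883 (u = -35551*(-1/361207) + 238064*(-1/41869) = 35551/361207 - 238064/41869 = -84501898429/15123375883 ≈ -5.5875)
r = 15123375883/136328348566231 (r = 1/(-84501898429/15123375883 + (165 + 11*805)) = 1/(-84501898429/15123375883 + (165 + 8855)) = 1/(-84501898429/15123375883 + 9020) = 1/(136328348566231/15123375883) = 15123375883/136328348566231 ≈ 0.00011093)
-452467/r = -452467/15123375883/136328348566231 = -452467*136328348566231/15123375883 = -61684078890716841877/15123375883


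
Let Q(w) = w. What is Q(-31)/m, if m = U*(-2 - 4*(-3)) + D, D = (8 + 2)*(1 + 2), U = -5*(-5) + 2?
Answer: -31/300 ≈ -0.10333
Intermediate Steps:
U = 27 (U = 25 + 2 = 27)
D = 30 (D = 10*3 = 30)
m = 300 (m = 27*(-2 - 4*(-3)) + 30 = 27*(-2 + 12) + 30 = 27*10 + 30 = 270 + 30 = 300)
Q(-31)/m = -31/300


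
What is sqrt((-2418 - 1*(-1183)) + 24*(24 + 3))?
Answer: I*sqrt(587) ≈ 24.228*I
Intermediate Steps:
sqrt((-2418 - 1*(-1183)) + 24*(24 + 3)) = sqrt((-2418 + 1183) + 24*27) = sqrt(-1235 + 648) = sqrt(-587) = I*sqrt(587)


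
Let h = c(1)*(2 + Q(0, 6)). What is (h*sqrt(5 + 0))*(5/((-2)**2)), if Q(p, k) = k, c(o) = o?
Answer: 10*sqrt(5) ≈ 22.361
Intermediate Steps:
h = 8 (h = 1*(2 + 6) = 1*8 = 8)
(h*sqrt(5 + 0))*(5/((-2)**2)) = (8*sqrt(5 + 0))*(5/((-2)**2)) = (8*sqrt(5))*(5/4) = 10*sqrt(5)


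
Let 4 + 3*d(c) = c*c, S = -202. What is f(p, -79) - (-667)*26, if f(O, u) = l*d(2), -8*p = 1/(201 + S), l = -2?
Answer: 17342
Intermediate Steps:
d(c) = -4/3 + c²/3 (d(c) = -4/3 + (c*c)/3 = -4/3 + c²/3)
p = ⅛ (p = -1/(8*(201 - 202)) = -⅛/(-1) = -⅛*(-1) = ⅛ ≈ 0.12500)
f(O, u) = 0 (f(O, u) = -2*(-4/3 + (⅓)*2²) = -2*(-4/3 + (⅓)*4) = -2*(-4/3 + 4/3) = -2*0 = 0)
f(p, -79) - (-667)*26 = 0 - (-667)*26 = 0 - 1*(-17342) = 0 + 17342 = 17342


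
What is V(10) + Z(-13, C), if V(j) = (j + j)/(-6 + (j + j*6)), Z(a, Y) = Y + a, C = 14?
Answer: 21/16 ≈ 1.3125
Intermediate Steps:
V(j) = 2*j/(-6 + 7*j) (V(j) = (2*j)/(-6 + (j + 6*j)) = (2*j)/(-6 + 7*j) = 2*j/(-6 + 7*j))
V(10) + Z(-13, C) = 2*10/(-6 + 7*10) + (14 - 13) = 2*10/(-6 + 70) + 1 = 2*10/64 + 1 = 2*10*(1/64) + 1 = 5/16 + 1 = 21/16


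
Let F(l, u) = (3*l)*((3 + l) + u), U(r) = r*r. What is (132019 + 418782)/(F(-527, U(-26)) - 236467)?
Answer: -550801/476779 ≈ -1.1553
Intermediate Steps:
U(r) = r²
F(l, u) = 3*l*(3 + l + u) (F(l, u) = (3*l)*(3 + l + u) = 3*l*(3 + l + u))
(132019 + 418782)/(F(-527, U(-26)) - 236467) = (132019 + 418782)/(3*(-527)*(3 - 527 + (-26)²) - 236467) = 550801/(3*(-527)*(3 - 527 + 676) - 236467) = 550801/(3*(-527)*152 - 236467) = 550801/(-240312 - 236467) = 550801/(-476779) = 550801*(-1/476779) = -550801/476779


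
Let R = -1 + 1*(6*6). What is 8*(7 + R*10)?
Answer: 2856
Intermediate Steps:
R = 35 (R = -1 + 1*36 = -1 + 36 = 35)
8*(7 + R*10) = 8*(7 + 35*10) = 8*(7 + 350) = 8*357 = 2856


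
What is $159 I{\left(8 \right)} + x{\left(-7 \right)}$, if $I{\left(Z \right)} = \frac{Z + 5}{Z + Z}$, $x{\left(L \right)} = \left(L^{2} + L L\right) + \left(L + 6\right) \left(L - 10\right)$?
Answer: $\frac{3907}{16} \approx 244.19$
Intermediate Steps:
$x{\left(L \right)} = 2 L^{2} + \left(-10 + L\right) \left(6 + L\right)$ ($x{\left(L \right)} = \left(L^{2} + L^{2}\right) + \left(6 + L\right) \left(-10 + L\right) = 2 L^{2} + \left(-10 + L\right) \left(6 + L\right)$)
$I{\left(Z \right)} = \frac{5 + Z}{2 Z}$
$159 I{\left(8 \right)} + x{\left(-7 \right)} = 159 \frac{5 + 8}{2 \cdot 8} - \left(32 - 147\right) = 159 \cdot \frac{1}{2} \cdot \frac{1}{8} \cdot 13 + \left(-60 + 28 + 3 \cdot 49\right) = 159 \cdot \frac{13}{16} + \left(-60 + 28 + 147\right) = \frac{2067}{16} + 115 = \frac{3907}{16}$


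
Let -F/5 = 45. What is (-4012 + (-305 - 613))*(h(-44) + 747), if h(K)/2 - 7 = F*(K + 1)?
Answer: -99147230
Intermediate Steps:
F = -225 (F = -5*45 = -225)
h(K) = -436 - 450*K (h(K) = 14 + 2*(-225*(K + 1)) = 14 + 2*(-225*(1 + K)) = 14 + 2*(-225 - 225*K) = 14 + (-450 - 450*K) = -436 - 450*K)
(-4012 + (-305 - 613))*(h(-44) + 747) = (-4012 + (-305 - 613))*((-436 - 450*(-44)) + 747) = (-4012 - 918)*((-436 + 19800) + 747) = -4930*(19364 + 747) = -4930*20111 = -99147230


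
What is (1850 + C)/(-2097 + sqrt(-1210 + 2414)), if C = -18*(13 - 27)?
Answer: -4407894/4396205 - 4204*sqrt(301)/4396205 ≈ -1.0192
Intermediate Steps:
C = 252 (C = -18*(-14) = 252)
(1850 + C)/(-2097 + sqrt(-1210 + 2414)) = (1850 + 252)/(-2097 + sqrt(-1210 + 2414)) = 2102/(-2097 + sqrt(1204)) = 2102/(-2097 + 2*sqrt(301))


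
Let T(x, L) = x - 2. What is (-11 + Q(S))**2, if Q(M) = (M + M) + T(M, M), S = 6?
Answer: 25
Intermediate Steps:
T(x, L) = -2 + x
Q(M) = -2 + 3*M (Q(M) = (M + M) + (-2 + M) = 2*M + (-2 + M) = -2 + 3*M)
(-11 + Q(S))**2 = (-11 + (-2 + 3*6))**2 = (-11 + (-2 + 18))**2 = (-11 + 16)**2 = 5**2 = 25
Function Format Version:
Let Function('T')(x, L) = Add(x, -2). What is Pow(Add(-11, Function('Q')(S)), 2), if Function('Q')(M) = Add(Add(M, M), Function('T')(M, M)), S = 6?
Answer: 25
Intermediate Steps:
Function('T')(x, L) = Add(-2, x)
Function('Q')(M) = Add(-2, Mul(3, M)) (Function('Q')(M) = Add(Add(M, M), Add(-2, M)) = Add(Mul(2, M), Add(-2, M)) = Add(-2, Mul(3, M)))
Pow(Add(-11, Function('Q')(S)), 2) = Pow(Add(-11, Add(-2, Mul(3, 6))), 2) = Pow(Add(-11, Add(-2, 18)), 2) = Pow(Add(-11, 16), 2) = Pow(5, 2) = 25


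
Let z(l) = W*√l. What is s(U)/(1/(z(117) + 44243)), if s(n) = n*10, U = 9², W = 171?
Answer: 35836830 + 415530*√13 ≈ 3.7335e+7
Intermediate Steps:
z(l) = 171*√l
U = 81
s(n) = 10*n
s(U)/(1/(z(117) + 44243)) = (10*81)/(1/(171*√117 + 44243)) = 810/(1/(171*(3*√13) + 44243)) = 810/(1/(513*√13 + 44243)) = 810/(1/(44243 + 513*√13)) = 810*(44243 + 513*√13) = 35836830 + 415530*√13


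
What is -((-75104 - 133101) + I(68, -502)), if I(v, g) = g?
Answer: 208707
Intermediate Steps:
-((-75104 - 133101) + I(68, -502)) = -((-75104 - 133101) - 502) = -(-208205 - 502) = -1*(-208707) = 208707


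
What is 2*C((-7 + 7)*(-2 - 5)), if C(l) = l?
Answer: 0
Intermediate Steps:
2*C((-7 + 7)*(-2 - 5)) = 2*((-7 + 7)*(-2 - 5)) = 2*(0*(-7)) = 2*0 = 0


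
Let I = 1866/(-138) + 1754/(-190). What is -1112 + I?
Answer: -2479436/2185 ≈ -1134.8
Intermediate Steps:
I = -49716/2185 (I = 1866*(-1/138) + 1754*(-1/190) = -311/23 - 877/95 = -49716/2185 ≈ -22.753)
-1112 + I = -1112 - 49716/2185 = -2479436/2185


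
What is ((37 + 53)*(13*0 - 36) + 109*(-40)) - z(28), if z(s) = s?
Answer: -7628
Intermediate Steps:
((37 + 53)*(13*0 - 36) + 109*(-40)) - z(28) = ((37 + 53)*(13*0 - 36) + 109*(-40)) - 1*28 = (90*(0 - 36) - 4360) - 28 = (90*(-36) - 4360) - 28 = (-3240 - 4360) - 28 = -7600 - 28 = -7628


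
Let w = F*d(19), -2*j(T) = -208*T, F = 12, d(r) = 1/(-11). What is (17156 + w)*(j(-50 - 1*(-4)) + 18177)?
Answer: 2527312672/11 ≈ 2.2976e+8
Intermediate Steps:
d(r) = -1/11
j(T) = 104*T (j(T) = -(-104)*T = 104*T)
w = -12/11 (w = 12*(-1/11) = -12/11 ≈ -1.0909)
(17156 + w)*(j(-50 - 1*(-4)) + 18177) = (17156 - 12/11)*(104*(-50 - 1*(-4)) + 18177) = 188704*(104*(-50 + 4) + 18177)/11 = 188704*(104*(-46) + 18177)/11 = 188704*(-4784 + 18177)/11 = (188704/11)*13393 = 2527312672/11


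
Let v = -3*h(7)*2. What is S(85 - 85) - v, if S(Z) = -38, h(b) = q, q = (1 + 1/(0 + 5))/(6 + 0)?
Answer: -184/5 ≈ -36.800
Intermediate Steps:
q = ⅕ (q = (1 + 1/5)/6 = (1 + ⅕)*(⅙) = (6/5)*(⅙) = ⅕ ≈ 0.20000)
h(b) = ⅕
v = -6/5 (v = -3*⅕*2 = -⅗*2 = -6/5 ≈ -1.2000)
S(85 - 85) - v = -38 - 1*(-6/5) = -38 + 6/5 = -184/5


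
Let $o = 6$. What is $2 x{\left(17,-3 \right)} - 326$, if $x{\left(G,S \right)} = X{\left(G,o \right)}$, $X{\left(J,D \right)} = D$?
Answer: $-314$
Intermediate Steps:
$x{\left(G,S \right)} = 6$
$2 x{\left(17,-3 \right)} - 326 = 2 \cdot 6 - 326 = 12 - 326 = -314$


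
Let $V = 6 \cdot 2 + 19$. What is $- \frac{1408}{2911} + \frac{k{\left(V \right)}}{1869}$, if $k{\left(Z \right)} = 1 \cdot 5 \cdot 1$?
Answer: $- \frac{2616997}{5440659} \approx -0.48101$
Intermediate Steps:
$V = 31$ ($V = 12 + 19 = 31$)
$k{\left(Z \right)} = 5$ ($k{\left(Z \right)} = 5 \cdot 1 = 5$)
$- \frac{1408}{2911} + \frac{k{\left(V \right)}}{1869} = - \frac{1408}{2911} + \frac{5}{1869} = - \frac{2616997}{5440659}$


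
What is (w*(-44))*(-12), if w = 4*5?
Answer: 10560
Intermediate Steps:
w = 20
(w*(-44))*(-12) = (20*(-44))*(-12) = -880*(-12) = 10560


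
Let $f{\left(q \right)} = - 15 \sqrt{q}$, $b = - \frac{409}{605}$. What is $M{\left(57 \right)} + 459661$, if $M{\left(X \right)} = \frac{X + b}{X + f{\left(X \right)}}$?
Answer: $\frac{1668568213}{3630} - \frac{1217 \sqrt{57}}{13794} \approx 4.5966 \cdot 10^{5}$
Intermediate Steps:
$b = - \frac{409}{605}$ ($b = \left(-409\right) \frac{1}{605} = - \frac{409}{605} \approx -0.67603$)
$M{\left(X \right)} = \frac{- \frac{409}{605} + X}{X - 15 \sqrt{X}}$ ($M{\left(X \right)} = \frac{X - \frac{409}{605}}{X - 15 \sqrt{X}} = \frac{- \frac{409}{605} + X}{X - 15 \sqrt{X}}$)
$M{\left(57 \right)} + 459661 = \frac{\frac{409}{605} - 57}{\left(-1\right) 57 + 15 \sqrt{57}} + 459661 = \frac{\frac{409}{605} - 57}{-57 + 15 \sqrt{57}} + 459661 = \frac{1}{-57 + 15 \sqrt{57}} \left(- \frac{34076}{605}\right) + 459661 = - \frac{34076}{605 \left(-57 + 15 \sqrt{57}\right)} + 459661 = 459661 - \frac{34076}{605 \left(-57 + 15 \sqrt{57}\right)}$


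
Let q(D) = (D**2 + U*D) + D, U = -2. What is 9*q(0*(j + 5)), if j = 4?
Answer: 0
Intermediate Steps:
q(D) = D**2 - D (q(D) = (D**2 - 2*D) + D = D**2 - D)
9*q(0*(j + 5)) = 9*((0*(4 + 5))*(-1 + 0*(4 + 5))) = 9*((0*9)*(-1 + 0*9)) = 9*(0*(-1 + 0)) = 9*(0*(-1)) = 9*0 = 0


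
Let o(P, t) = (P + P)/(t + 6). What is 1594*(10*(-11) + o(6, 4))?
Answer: -867136/5 ≈ -1.7343e+5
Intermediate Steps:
o(P, t) = 2*P/(6 + t) (o(P, t) = (2*P)/(6 + t) = 2*P/(6 + t))
1594*(10*(-11) + o(6, 4)) = 1594*(10*(-11) + 2*6/(6 + 4)) = 1594*(-110 + 2*6/10) = 1594*(-110 + 2*6*(⅒)) = 1594*(-110 + 6/5) = 1594*(-544/5) = -867136/5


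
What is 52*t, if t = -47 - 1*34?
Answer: -4212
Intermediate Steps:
t = -81 (t = -47 - 34 = -81)
52*t = 52*(-81) = -4212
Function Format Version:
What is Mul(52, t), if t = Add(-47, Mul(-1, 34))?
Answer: -4212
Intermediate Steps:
t = -81 (t = Add(-47, -34) = -81)
Mul(52, t) = Mul(52, -81) = -4212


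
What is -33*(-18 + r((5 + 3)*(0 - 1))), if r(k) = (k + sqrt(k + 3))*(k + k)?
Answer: -3630 + 528*I*sqrt(5) ≈ -3630.0 + 1180.6*I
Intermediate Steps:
r(k) = 2*k*(k + sqrt(3 + k)) (r(k) = (k + sqrt(3 + k))*(2*k) = 2*k*(k + sqrt(3 + k)))
-33*(-18 + r((5 + 3)*(0 - 1))) = -33*(-18 + 2*((5 + 3)*(0 - 1))*((5 + 3)*(0 - 1) + sqrt(3 + (5 + 3)*(0 - 1)))) = -33*(-18 + 2*(8*(-1))*(8*(-1) + sqrt(3 + 8*(-1)))) = -33*(-18 + 2*(-8)*(-8 + sqrt(3 - 8))) = -33*(-18 + 2*(-8)*(-8 + sqrt(-5))) = -33*(-18 + 2*(-8)*(-8 + I*sqrt(5))) = -33*(-18 + (128 - 16*I*sqrt(5))) = -33*(110 - 16*I*sqrt(5)) = -3630 + 528*I*sqrt(5)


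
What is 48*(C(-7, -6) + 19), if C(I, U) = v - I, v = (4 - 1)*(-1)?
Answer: 1104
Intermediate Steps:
v = -3 (v = 3*(-1) = -3)
C(I, U) = -3 - I
48*(C(-7, -6) + 19) = 48*((-3 - 1*(-7)) + 19) = 48*((-3 + 7) + 19) = 48*(4 + 19) = 48*23 = 1104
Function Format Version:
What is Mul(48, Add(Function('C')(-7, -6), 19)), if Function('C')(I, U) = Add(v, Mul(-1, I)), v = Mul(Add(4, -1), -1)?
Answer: 1104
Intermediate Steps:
v = -3 (v = Mul(3, -1) = -3)
Function('C')(I, U) = Add(-3, Mul(-1, I))
Mul(48, Add(Function('C')(-7, -6), 19)) = Mul(48, Add(Add(-3, Mul(-1, -7)), 19)) = Mul(48, Add(Add(-3, 7), 19)) = Mul(48, Add(4, 19)) = Mul(48, 23) = 1104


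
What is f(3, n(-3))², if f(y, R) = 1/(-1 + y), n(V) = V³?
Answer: ¼ ≈ 0.25000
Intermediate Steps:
f(3, n(-3))² = (1/(-1 + 3))² = (1/2)² = (½)² = ¼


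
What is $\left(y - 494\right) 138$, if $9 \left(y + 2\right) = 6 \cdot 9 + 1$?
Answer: $- \frac{202814}{3} \approx -67605.0$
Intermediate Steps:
$y = \frac{37}{9}$ ($y = -2 + \frac{6 \cdot 9 + 1}{9} = -2 + \frac{54 + 1}{9} = -2 + \frac{1}{9} \cdot 55 = -2 + \frac{55}{9} = \frac{37}{9} \approx 4.1111$)
$\left(y - 494\right) 138 = \left(\frac{37}{9} - 494\right) 138 = \left(- \frac{4409}{9}\right) 138 = - \frac{202814}{3}$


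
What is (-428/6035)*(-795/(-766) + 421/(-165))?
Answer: 40940554/381381825 ≈ 0.10735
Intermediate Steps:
(-428/6035)*(-795/(-766) + 421/(-165)) = (-428*1/6035)*(-795*(-1/766) + 421*(-1/165)) = -428*(795/766 - 421/165)/6035 = -428/6035*(-191311/126390) = 40940554/381381825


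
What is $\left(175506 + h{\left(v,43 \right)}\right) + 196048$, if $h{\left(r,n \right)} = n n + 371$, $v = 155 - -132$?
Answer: $373774$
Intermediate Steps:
$v = 287$ ($v = 155 + 132 = 287$)
$h{\left(r,n \right)} = 371 + n^{2}$ ($h{\left(r,n \right)} = n^{2} + 371 = 371 + n^{2}$)
$\left(175506 + h{\left(v,43 \right)}\right) + 196048 = \left(175506 + \left(371 + 43^{2}\right)\right) + 196048 = \left(175506 + \left(371 + 1849\right)\right) + 196048 = \left(175506 + 2220\right) + 196048 = 177726 + 196048 = 373774$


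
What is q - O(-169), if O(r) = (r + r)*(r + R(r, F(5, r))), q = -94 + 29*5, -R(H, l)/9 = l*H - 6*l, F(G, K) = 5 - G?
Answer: -57071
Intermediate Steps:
R(H, l) = 54*l - 9*H*l (R(H, l) = -9*(l*H - 6*l) = -9*(H*l - 6*l) = -9*(-6*l + H*l) = 54*l - 9*H*l)
q = 51 (q = -94 + 145 = 51)
O(r) = 2*r**2 (O(r) = (r + r)*(r + 9*(5 - 1*5)*(6 - r)) = (2*r)*(r + 9*(5 - 5)*(6 - r)) = (2*r)*(r + 9*0*(6 - r)) = (2*r)*(r + 0) = (2*r)*r = 2*r**2)
q - O(-169) = 51 - 2*(-169)**2 = 51 - 2*28561 = 51 - 1*57122 = 51 - 57122 = -57071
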